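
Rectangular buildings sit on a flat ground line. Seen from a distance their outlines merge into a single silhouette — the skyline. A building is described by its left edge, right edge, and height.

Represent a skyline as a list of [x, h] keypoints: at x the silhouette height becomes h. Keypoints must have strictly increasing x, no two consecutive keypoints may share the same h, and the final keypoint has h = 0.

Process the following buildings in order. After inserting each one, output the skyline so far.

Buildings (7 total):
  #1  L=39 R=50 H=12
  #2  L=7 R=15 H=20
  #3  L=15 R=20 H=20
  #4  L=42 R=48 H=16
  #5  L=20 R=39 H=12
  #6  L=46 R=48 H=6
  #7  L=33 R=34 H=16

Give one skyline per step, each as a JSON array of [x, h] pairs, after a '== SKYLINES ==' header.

== SKYLINES ==
[[39,12],[50,0]]
[[7,20],[15,0],[39,12],[50,0]]
[[7,20],[20,0],[39,12],[50,0]]
[[7,20],[20,0],[39,12],[42,16],[48,12],[50,0]]
[[7,20],[20,12],[42,16],[48,12],[50,0]]
[[7,20],[20,12],[42,16],[48,12],[50,0]]
[[7,20],[20,12],[33,16],[34,12],[42,16],[48,12],[50,0]]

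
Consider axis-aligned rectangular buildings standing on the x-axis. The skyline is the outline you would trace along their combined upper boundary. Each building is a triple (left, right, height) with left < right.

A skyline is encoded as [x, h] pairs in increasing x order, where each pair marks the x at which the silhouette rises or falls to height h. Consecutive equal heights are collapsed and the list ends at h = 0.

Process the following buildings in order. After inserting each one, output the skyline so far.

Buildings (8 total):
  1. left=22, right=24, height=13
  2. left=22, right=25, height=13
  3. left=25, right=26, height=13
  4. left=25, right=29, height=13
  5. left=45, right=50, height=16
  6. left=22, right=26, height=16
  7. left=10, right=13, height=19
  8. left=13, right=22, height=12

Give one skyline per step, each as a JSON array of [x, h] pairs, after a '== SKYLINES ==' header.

== SKYLINES ==
[[22,13],[24,0]]
[[22,13],[25,0]]
[[22,13],[26,0]]
[[22,13],[29,0]]
[[22,13],[29,0],[45,16],[50,0]]
[[22,16],[26,13],[29,0],[45,16],[50,0]]
[[10,19],[13,0],[22,16],[26,13],[29,0],[45,16],[50,0]]
[[10,19],[13,12],[22,16],[26,13],[29,0],[45,16],[50,0]]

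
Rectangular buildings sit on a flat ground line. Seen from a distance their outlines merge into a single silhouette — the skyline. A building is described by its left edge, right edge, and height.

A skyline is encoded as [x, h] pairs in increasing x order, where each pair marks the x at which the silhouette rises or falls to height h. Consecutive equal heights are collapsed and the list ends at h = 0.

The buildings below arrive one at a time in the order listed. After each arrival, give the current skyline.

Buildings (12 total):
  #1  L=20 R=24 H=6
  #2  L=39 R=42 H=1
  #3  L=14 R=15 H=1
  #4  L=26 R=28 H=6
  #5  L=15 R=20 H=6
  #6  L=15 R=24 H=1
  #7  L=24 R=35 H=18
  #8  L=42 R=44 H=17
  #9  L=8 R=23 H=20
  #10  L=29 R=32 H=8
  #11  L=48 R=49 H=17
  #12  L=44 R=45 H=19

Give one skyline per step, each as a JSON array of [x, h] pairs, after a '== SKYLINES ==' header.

== SKYLINES ==
[[20,6],[24,0]]
[[20,6],[24,0],[39,1],[42,0]]
[[14,1],[15,0],[20,6],[24,0],[39,1],[42,0]]
[[14,1],[15,0],[20,6],[24,0],[26,6],[28,0],[39,1],[42,0]]
[[14,1],[15,6],[24,0],[26,6],[28,0],[39,1],[42,0]]
[[14,1],[15,6],[24,0],[26,6],[28,0],[39,1],[42,0]]
[[14,1],[15,6],[24,18],[35,0],[39,1],[42,0]]
[[14,1],[15,6],[24,18],[35,0],[39,1],[42,17],[44,0]]
[[8,20],[23,6],[24,18],[35,0],[39,1],[42,17],[44,0]]
[[8,20],[23,6],[24,18],[35,0],[39,1],[42,17],[44,0]]
[[8,20],[23,6],[24,18],[35,0],[39,1],[42,17],[44,0],[48,17],[49,0]]
[[8,20],[23,6],[24,18],[35,0],[39,1],[42,17],[44,19],[45,0],[48,17],[49,0]]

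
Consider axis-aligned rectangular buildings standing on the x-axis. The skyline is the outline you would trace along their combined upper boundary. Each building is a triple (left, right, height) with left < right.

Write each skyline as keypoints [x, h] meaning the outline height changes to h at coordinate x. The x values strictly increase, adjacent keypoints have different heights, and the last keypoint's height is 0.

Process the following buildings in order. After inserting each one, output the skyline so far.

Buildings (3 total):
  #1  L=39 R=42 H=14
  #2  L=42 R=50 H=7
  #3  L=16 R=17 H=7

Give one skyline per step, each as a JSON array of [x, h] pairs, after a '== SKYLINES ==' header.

== SKYLINES ==
[[39,14],[42,0]]
[[39,14],[42,7],[50,0]]
[[16,7],[17,0],[39,14],[42,7],[50,0]]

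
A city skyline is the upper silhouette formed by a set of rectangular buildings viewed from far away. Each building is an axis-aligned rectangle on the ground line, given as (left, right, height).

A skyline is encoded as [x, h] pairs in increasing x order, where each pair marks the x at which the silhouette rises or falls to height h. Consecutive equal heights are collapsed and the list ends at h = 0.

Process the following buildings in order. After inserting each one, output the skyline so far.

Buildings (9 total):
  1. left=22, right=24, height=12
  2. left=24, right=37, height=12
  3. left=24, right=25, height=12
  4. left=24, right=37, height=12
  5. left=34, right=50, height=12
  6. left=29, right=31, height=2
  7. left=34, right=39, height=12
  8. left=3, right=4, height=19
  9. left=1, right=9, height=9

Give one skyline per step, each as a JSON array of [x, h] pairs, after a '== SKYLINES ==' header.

== SKYLINES ==
[[22,12],[24,0]]
[[22,12],[37,0]]
[[22,12],[37,0]]
[[22,12],[37,0]]
[[22,12],[50,0]]
[[22,12],[50,0]]
[[22,12],[50,0]]
[[3,19],[4,0],[22,12],[50,0]]
[[1,9],[3,19],[4,9],[9,0],[22,12],[50,0]]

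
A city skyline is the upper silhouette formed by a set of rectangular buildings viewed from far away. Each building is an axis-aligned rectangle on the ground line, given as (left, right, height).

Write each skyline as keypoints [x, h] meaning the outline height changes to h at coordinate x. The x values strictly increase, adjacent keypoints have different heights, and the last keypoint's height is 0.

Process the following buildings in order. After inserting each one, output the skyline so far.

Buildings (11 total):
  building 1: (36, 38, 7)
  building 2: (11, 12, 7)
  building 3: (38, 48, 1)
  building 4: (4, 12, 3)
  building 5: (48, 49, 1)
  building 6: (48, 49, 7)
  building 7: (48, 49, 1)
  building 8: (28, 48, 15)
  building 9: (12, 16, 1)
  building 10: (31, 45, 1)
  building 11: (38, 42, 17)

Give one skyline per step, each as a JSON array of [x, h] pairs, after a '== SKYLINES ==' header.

== SKYLINES ==
[[36,7],[38,0]]
[[11,7],[12,0],[36,7],[38,0]]
[[11,7],[12,0],[36,7],[38,1],[48,0]]
[[4,3],[11,7],[12,0],[36,7],[38,1],[48,0]]
[[4,3],[11,7],[12,0],[36,7],[38,1],[49,0]]
[[4,3],[11,7],[12,0],[36,7],[38,1],[48,7],[49,0]]
[[4,3],[11,7],[12,0],[36,7],[38,1],[48,7],[49,0]]
[[4,3],[11,7],[12,0],[28,15],[48,7],[49,0]]
[[4,3],[11,7],[12,1],[16,0],[28,15],[48,7],[49,0]]
[[4,3],[11,7],[12,1],[16,0],[28,15],[48,7],[49,0]]
[[4,3],[11,7],[12,1],[16,0],[28,15],[38,17],[42,15],[48,7],[49,0]]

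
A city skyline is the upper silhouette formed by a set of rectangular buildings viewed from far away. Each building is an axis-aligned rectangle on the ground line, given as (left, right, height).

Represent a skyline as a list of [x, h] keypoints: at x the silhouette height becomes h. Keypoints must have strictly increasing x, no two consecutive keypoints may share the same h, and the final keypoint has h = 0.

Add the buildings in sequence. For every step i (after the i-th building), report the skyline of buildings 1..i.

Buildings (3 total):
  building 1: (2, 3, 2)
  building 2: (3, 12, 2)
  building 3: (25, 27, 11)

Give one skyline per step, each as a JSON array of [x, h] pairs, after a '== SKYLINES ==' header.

== SKYLINES ==
[[2,2],[3,0]]
[[2,2],[12,0]]
[[2,2],[12,0],[25,11],[27,0]]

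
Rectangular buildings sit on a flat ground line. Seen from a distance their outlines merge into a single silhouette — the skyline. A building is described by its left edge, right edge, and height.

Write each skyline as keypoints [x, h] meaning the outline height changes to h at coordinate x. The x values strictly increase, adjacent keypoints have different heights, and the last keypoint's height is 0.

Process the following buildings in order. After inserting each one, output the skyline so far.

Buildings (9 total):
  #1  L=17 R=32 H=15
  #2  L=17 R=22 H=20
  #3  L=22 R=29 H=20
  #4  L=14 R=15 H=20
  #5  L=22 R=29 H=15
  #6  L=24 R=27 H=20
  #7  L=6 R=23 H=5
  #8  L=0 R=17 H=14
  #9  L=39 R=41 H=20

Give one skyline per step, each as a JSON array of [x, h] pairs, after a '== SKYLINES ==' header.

== SKYLINES ==
[[17,15],[32,0]]
[[17,20],[22,15],[32,0]]
[[17,20],[29,15],[32,0]]
[[14,20],[15,0],[17,20],[29,15],[32,0]]
[[14,20],[15,0],[17,20],[29,15],[32,0]]
[[14,20],[15,0],[17,20],[29,15],[32,0]]
[[6,5],[14,20],[15,5],[17,20],[29,15],[32,0]]
[[0,14],[14,20],[15,14],[17,20],[29,15],[32,0]]
[[0,14],[14,20],[15,14],[17,20],[29,15],[32,0],[39,20],[41,0]]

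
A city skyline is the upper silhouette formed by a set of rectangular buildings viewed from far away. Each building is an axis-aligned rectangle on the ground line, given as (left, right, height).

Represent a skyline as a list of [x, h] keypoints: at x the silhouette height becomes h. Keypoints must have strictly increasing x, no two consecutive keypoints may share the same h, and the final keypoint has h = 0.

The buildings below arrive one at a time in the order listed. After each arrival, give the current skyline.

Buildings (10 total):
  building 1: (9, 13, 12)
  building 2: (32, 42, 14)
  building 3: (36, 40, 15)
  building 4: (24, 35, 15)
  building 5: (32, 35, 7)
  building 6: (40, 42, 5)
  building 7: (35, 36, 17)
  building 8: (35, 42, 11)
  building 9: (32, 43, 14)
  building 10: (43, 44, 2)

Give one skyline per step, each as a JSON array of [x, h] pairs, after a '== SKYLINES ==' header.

== SKYLINES ==
[[9,12],[13,0]]
[[9,12],[13,0],[32,14],[42,0]]
[[9,12],[13,0],[32,14],[36,15],[40,14],[42,0]]
[[9,12],[13,0],[24,15],[35,14],[36,15],[40,14],[42,0]]
[[9,12],[13,0],[24,15],[35,14],[36,15],[40,14],[42,0]]
[[9,12],[13,0],[24,15],[35,14],[36,15],[40,14],[42,0]]
[[9,12],[13,0],[24,15],[35,17],[36,15],[40,14],[42,0]]
[[9,12],[13,0],[24,15],[35,17],[36,15],[40,14],[42,0]]
[[9,12],[13,0],[24,15],[35,17],[36,15],[40,14],[43,0]]
[[9,12],[13,0],[24,15],[35,17],[36,15],[40,14],[43,2],[44,0]]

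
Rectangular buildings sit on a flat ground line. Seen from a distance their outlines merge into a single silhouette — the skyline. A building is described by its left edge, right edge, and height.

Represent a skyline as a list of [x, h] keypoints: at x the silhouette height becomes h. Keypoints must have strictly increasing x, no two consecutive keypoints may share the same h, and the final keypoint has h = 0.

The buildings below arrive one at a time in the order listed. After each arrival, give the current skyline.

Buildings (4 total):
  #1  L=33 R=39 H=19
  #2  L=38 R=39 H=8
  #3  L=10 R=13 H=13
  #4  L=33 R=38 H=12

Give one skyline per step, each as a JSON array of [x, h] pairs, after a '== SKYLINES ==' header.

== SKYLINES ==
[[33,19],[39,0]]
[[33,19],[39,0]]
[[10,13],[13,0],[33,19],[39,0]]
[[10,13],[13,0],[33,19],[39,0]]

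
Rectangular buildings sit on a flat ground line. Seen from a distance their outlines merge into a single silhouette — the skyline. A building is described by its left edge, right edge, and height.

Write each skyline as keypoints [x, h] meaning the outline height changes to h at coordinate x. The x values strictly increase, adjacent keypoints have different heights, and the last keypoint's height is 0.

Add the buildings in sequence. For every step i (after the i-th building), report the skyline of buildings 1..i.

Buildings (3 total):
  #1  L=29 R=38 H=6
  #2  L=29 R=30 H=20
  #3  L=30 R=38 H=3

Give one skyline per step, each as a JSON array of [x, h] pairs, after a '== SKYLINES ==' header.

== SKYLINES ==
[[29,6],[38,0]]
[[29,20],[30,6],[38,0]]
[[29,20],[30,6],[38,0]]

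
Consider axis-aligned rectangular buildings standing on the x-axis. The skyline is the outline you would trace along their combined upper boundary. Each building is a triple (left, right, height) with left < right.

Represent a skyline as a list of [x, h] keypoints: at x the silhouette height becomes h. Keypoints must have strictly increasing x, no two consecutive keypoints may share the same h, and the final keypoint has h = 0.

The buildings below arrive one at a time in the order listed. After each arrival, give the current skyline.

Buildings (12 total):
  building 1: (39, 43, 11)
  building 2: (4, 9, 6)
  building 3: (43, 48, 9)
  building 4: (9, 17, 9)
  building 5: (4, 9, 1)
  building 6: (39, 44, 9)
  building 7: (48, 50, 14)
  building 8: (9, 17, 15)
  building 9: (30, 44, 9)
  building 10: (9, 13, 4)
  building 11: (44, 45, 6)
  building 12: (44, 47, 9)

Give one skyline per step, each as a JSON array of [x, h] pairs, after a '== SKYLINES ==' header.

== SKYLINES ==
[[39,11],[43,0]]
[[4,6],[9,0],[39,11],[43,0]]
[[4,6],[9,0],[39,11],[43,9],[48,0]]
[[4,6],[9,9],[17,0],[39,11],[43,9],[48,0]]
[[4,6],[9,9],[17,0],[39,11],[43,9],[48,0]]
[[4,6],[9,9],[17,0],[39,11],[43,9],[48,0]]
[[4,6],[9,9],[17,0],[39,11],[43,9],[48,14],[50,0]]
[[4,6],[9,15],[17,0],[39,11],[43,9],[48,14],[50,0]]
[[4,6],[9,15],[17,0],[30,9],[39,11],[43,9],[48,14],[50,0]]
[[4,6],[9,15],[17,0],[30,9],[39,11],[43,9],[48,14],[50,0]]
[[4,6],[9,15],[17,0],[30,9],[39,11],[43,9],[48,14],[50,0]]
[[4,6],[9,15],[17,0],[30,9],[39,11],[43,9],[48,14],[50,0]]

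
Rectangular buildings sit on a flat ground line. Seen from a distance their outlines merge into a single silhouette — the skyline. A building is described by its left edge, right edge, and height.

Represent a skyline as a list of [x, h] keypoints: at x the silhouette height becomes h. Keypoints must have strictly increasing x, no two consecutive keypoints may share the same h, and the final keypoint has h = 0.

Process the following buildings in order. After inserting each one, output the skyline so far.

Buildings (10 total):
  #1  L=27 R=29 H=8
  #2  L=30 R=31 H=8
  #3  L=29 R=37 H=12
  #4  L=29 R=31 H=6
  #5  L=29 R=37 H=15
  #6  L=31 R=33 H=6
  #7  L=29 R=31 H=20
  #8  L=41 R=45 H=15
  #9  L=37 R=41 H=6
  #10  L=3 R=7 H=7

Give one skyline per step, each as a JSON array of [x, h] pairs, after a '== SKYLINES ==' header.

== SKYLINES ==
[[27,8],[29,0]]
[[27,8],[29,0],[30,8],[31,0]]
[[27,8],[29,12],[37,0]]
[[27,8],[29,12],[37,0]]
[[27,8],[29,15],[37,0]]
[[27,8],[29,15],[37,0]]
[[27,8],[29,20],[31,15],[37,0]]
[[27,8],[29,20],[31,15],[37,0],[41,15],[45,0]]
[[27,8],[29,20],[31,15],[37,6],[41,15],[45,0]]
[[3,7],[7,0],[27,8],[29,20],[31,15],[37,6],[41,15],[45,0]]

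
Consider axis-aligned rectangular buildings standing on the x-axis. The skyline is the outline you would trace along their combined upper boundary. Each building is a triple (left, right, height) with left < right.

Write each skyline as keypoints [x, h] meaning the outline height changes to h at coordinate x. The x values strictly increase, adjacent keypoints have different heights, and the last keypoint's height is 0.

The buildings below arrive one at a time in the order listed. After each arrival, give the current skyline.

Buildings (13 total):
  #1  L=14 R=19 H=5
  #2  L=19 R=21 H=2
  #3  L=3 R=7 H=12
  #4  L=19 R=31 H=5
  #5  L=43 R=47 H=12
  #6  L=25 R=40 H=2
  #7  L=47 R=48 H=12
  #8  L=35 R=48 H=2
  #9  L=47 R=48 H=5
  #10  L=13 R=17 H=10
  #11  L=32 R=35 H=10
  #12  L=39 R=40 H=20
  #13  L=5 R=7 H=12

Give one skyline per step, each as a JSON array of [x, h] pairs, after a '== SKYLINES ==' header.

== SKYLINES ==
[[14,5],[19,0]]
[[14,5],[19,2],[21,0]]
[[3,12],[7,0],[14,5],[19,2],[21,0]]
[[3,12],[7,0],[14,5],[31,0]]
[[3,12],[7,0],[14,5],[31,0],[43,12],[47,0]]
[[3,12],[7,0],[14,5],[31,2],[40,0],[43,12],[47,0]]
[[3,12],[7,0],[14,5],[31,2],[40,0],[43,12],[48,0]]
[[3,12],[7,0],[14,5],[31,2],[43,12],[48,0]]
[[3,12],[7,0],[14,5],[31,2],[43,12],[48,0]]
[[3,12],[7,0],[13,10],[17,5],[31,2],[43,12],[48,0]]
[[3,12],[7,0],[13,10],[17,5],[31,2],[32,10],[35,2],[43,12],[48,0]]
[[3,12],[7,0],[13,10],[17,5],[31,2],[32,10],[35,2],[39,20],[40,2],[43,12],[48,0]]
[[3,12],[7,0],[13,10],[17,5],[31,2],[32,10],[35,2],[39,20],[40,2],[43,12],[48,0]]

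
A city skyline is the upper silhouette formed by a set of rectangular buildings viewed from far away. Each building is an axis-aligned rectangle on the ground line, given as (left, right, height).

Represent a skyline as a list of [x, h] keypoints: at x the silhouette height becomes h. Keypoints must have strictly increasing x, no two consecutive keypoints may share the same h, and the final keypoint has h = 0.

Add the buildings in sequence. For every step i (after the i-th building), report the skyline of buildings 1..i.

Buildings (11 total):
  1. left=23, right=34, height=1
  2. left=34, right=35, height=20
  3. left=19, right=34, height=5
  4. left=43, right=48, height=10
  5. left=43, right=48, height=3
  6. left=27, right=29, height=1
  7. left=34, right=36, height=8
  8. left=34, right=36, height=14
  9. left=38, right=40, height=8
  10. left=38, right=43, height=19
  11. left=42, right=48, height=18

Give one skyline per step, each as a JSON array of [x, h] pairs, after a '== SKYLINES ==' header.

== SKYLINES ==
[[23,1],[34,0]]
[[23,1],[34,20],[35,0]]
[[19,5],[34,20],[35,0]]
[[19,5],[34,20],[35,0],[43,10],[48,0]]
[[19,5],[34,20],[35,0],[43,10],[48,0]]
[[19,5],[34,20],[35,0],[43,10],[48,0]]
[[19,5],[34,20],[35,8],[36,0],[43,10],[48,0]]
[[19,5],[34,20],[35,14],[36,0],[43,10],[48,0]]
[[19,5],[34,20],[35,14],[36,0],[38,8],[40,0],[43,10],[48,0]]
[[19,5],[34,20],[35,14],[36,0],[38,19],[43,10],[48,0]]
[[19,5],[34,20],[35,14],[36,0],[38,19],[43,18],[48,0]]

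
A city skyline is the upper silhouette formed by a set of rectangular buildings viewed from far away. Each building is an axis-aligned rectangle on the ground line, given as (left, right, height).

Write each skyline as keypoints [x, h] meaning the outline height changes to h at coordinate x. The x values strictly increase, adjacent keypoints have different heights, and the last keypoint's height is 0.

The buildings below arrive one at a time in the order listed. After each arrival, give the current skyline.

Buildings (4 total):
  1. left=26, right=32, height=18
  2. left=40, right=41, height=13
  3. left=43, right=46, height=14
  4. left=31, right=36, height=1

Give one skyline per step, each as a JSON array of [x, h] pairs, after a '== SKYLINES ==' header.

== SKYLINES ==
[[26,18],[32,0]]
[[26,18],[32,0],[40,13],[41,0]]
[[26,18],[32,0],[40,13],[41,0],[43,14],[46,0]]
[[26,18],[32,1],[36,0],[40,13],[41,0],[43,14],[46,0]]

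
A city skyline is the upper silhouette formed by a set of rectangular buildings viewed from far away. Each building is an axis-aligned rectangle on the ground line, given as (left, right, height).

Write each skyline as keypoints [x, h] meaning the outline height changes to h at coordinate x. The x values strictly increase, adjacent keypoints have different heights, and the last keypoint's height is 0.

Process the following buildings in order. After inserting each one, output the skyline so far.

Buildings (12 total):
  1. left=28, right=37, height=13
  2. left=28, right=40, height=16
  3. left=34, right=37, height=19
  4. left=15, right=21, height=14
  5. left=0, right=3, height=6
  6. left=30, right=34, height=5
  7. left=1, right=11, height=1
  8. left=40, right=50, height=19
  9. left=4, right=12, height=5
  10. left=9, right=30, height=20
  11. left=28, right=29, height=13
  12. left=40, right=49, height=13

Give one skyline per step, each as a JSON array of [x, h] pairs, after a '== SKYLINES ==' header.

== SKYLINES ==
[[28,13],[37,0]]
[[28,16],[40,0]]
[[28,16],[34,19],[37,16],[40,0]]
[[15,14],[21,0],[28,16],[34,19],[37,16],[40,0]]
[[0,6],[3,0],[15,14],[21,0],[28,16],[34,19],[37,16],[40,0]]
[[0,6],[3,0],[15,14],[21,0],[28,16],[34,19],[37,16],[40,0]]
[[0,6],[3,1],[11,0],[15,14],[21,0],[28,16],[34,19],[37,16],[40,0]]
[[0,6],[3,1],[11,0],[15,14],[21,0],[28,16],[34,19],[37,16],[40,19],[50,0]]
[[0,6],[3,1],[4,5],[12,0],[15,14],[21,0],[28,16],[34,19],[37,16],[40,19],[50,0]]
[[0,6],[3,1],[4,5],[9,20],[30,16],[34,19],[37,16],[40,19],[50,0]]
[[0,6],[3,1],[4,5],[9,20],[30,16],[34,19],[37,16],[40,19],[50,0]]
[[0,6],[3,1],[4,5],[9,20],[30,16],[34,19],[37,16],[40,19],[50,0]]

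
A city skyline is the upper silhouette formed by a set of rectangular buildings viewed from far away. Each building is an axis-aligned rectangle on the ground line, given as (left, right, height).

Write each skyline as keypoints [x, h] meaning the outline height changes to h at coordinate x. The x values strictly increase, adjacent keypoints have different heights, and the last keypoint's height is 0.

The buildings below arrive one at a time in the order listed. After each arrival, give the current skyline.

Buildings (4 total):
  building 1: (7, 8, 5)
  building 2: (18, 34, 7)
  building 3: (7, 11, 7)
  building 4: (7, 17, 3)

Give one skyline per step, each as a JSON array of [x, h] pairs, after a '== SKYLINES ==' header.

== SKYLINES ==
[[7,5],[8,0]]
[[7,5],[8,0],[18,7],[34,0]]
[[7,7],[11,0],[18,7],[34,0]]
[[7,7],[11,3],[17,0],[18,7],[34,0]]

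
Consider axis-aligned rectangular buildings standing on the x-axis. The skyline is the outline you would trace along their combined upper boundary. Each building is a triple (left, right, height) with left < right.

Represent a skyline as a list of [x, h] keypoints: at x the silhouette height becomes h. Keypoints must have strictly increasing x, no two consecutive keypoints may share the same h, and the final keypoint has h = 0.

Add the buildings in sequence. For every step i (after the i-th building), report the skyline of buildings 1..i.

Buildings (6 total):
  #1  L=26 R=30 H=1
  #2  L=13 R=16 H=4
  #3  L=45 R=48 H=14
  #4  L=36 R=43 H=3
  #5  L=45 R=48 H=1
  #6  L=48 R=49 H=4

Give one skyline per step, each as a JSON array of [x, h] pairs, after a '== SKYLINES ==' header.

== SKYLINES ==
[[26,1],[30,0]]
[[13,4],[16,0],[26,1],[30,0]]
[[13,4],[16,0],[26,1],[30,0],[45,14],[48,0]]
[[13,4],[16,0],[26,1],[30,0],[36,3],[43,0],[45,14],[48,0]]
[[13,4],[16,0],[26,1],[30,0],[36,3],[43,0],[45,14],[48,0]]
[[13,4],[16,0],[26,1],[30,0],[36,3],[43,0],[45,14],[48,4],[49,0]]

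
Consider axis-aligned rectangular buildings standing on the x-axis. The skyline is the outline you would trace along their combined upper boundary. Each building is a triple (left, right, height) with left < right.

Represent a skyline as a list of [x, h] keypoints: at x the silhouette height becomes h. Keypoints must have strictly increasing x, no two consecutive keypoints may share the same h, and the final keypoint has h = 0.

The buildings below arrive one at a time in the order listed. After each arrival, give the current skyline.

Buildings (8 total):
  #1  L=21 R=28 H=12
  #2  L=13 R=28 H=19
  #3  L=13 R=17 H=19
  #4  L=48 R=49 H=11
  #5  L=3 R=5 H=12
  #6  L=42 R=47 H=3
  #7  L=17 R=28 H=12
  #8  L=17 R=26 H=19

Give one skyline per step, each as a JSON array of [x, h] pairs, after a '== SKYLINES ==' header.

== SKYLINES ==
[[21,12],[28,0]]
[[13,19],[28,0]]
[[13,19],[28,0]]
[[13,19],[28,0],[48,11],[49,0]]
[[3,12],[5,0],[13,19],[28,0],[48,11],[49,0]]
[[3,12],[5,0],[13,19],[28,0],[42,3],[47,0],[48,11],[49,0]]
[[3,12],[5,0],[13,19],[28,0],[42,3],[47,0],[48,11],[49,0]]
[[3,12],[5,0],[13,19],[28,0],[42,3],[47,0],[48,11],[49,0]]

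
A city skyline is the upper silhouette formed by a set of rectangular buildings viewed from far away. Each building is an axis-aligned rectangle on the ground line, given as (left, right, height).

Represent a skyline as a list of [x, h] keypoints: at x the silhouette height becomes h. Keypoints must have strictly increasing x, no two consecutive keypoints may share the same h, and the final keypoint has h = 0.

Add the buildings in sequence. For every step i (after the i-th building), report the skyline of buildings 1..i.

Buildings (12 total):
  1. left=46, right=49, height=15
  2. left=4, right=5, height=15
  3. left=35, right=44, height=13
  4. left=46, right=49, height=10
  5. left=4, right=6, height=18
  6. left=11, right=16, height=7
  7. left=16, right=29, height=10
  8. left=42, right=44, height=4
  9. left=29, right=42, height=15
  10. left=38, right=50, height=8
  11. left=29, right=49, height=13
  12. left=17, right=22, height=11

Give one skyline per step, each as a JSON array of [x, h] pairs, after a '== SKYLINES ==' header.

== SKYLINES ==
[[46,15],[49,0]]
[[4,15],[5,0],[46,15],[49,0]]
[[4,15],[5,0],[35,13],[44,0],[46,15],[49,0]]
[[4,15],[5,0],[35,13],[44,0],[46,15],[49,0]]
[[4,18],[6,0],[35,13],[44,0],[46,15],[49,0]]
[[4,18],[6,0],[11,7],[16,0],[35,13],[44,0],[46,15],[49,0]]
[[4,18],[6,0],[11,7],[16,10],[29,0],[35,13],[44,0],[46,15],[49,0]]
[[4,18],[6,0],[11,7],[16,10],[29,0],[35,13],[44,0],[46,15],[49,0]]
[[4,18],[6,0],[11,7],[16,10],[29,15],[42,13],[44,0],[46,15],[49,0]]
[[4,18],[6,0],[11,7],[16,10],[29,15],[42,13],[44,8],[46,15],[49,8],[50,0]]
[[4,18],[6,0],[11,7],[16,10],[29,15],[42,13],[46,15],[49,8],[50,0]]
[[4,18],[6,0],[11,7],[16,10],[17,11],[22,10],[29,15],[42,13],[46,15],[49,8],[50,0]]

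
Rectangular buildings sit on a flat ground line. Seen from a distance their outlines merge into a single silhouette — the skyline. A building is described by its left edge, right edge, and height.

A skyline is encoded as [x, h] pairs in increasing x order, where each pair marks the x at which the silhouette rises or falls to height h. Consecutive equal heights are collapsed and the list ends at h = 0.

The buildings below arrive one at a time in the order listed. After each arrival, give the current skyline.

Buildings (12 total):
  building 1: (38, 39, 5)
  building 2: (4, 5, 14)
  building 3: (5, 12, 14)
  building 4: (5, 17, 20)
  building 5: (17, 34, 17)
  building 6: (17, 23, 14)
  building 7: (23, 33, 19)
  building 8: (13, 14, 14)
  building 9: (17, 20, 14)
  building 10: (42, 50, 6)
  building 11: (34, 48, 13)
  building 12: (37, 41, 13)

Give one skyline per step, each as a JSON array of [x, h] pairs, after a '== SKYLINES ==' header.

== SKYLINES ==
[[38,5],[39,0]]
[[4,14],[5,0],[38,5],[39,0]]
[[4,14],[12,0],[38,5],[39,0]]
[[4,14],[5,20],[17,0],[38,5],[39,0]]
[[4,14],[5,20],[17,17],[34,0],[38,5],[39,0]]
[[4,14],[5,20],[17,17],[34,0],[38,5],[39,0]]
[[4,14],[5,20],[17,17],[23,19],[33,17],[34,0],[38,5],[39,0]]
[[4,14],[5,20],[17,17],[23,19],[33,17],[34,0],[38,5],[39,0]]
[[4,14],[5,20],[17,17],[23,19],[33,17],[34,0],[38,5],[39,0]]
[[4,14],[5,20],[17,17],[23,19],[33,17],[34,0],[38,5],[39,0],[42,6],[50,0]]
[[4,14],[5,20],[17,17],[23,19],[33,17],[34,13],[48,6],[50,0]]
[[4,14],[5,20],[17,17],[23,19],[33,17],[34,13],[48,6],[50,0]]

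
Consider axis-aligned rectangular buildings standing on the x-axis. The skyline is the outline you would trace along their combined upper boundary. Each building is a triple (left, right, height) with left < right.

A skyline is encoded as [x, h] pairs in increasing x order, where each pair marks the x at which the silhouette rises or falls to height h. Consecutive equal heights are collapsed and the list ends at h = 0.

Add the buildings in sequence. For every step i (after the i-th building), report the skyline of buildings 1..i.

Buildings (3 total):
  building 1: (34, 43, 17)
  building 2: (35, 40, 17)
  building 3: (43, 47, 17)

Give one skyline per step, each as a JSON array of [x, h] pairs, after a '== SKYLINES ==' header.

== SKYLINES ==
[[34,17],[43,0]]
[[34,17],[43,0]]
[[34,17],[47,0]]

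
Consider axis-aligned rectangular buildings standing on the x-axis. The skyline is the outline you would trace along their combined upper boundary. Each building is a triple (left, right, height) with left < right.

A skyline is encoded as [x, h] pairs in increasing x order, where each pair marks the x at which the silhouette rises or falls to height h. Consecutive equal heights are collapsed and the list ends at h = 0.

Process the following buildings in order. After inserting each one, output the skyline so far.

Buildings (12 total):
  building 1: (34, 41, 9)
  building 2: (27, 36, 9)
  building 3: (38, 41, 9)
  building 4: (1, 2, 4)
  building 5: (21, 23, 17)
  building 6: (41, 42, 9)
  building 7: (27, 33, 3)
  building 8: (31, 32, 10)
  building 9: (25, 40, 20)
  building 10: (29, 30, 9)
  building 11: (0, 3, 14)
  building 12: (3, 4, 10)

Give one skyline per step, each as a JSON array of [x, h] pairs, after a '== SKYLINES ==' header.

== SKYLINES ==
[[34,9],[41,0]]
[[27,9],[41,0]]
[[27,9],[41,0]]
[[1,4],[2,0],[27,9],[41,0]]
[[1,4],[2,0],[21,17],[23,0],[27,9],[41,0]]
[[1,4],[2,0],[21,17],[23,0],[27,9],[42,0]]
[[1,4],[2,0],[21,17],[23,0],[27,9],[42,0]]
[[1,4],[2,0],[21,17],[23,0],[27,9],[31,10],[32,9],[42,0]]
[[1,4],[2,0],[21,17],[23,0],[25,20],[40,9],[42,0]]
[[1,4],[2,0],[21,17],[23,0],[25,20],[40,9],[42,0]]
[[0,14],[3,0],[21,17],[23,0],[25,20],[40,9],[42,0]]
[[0,14],[3,10],[4,0],[21,17],[23,0],[25,20],[40,9],[42,0]]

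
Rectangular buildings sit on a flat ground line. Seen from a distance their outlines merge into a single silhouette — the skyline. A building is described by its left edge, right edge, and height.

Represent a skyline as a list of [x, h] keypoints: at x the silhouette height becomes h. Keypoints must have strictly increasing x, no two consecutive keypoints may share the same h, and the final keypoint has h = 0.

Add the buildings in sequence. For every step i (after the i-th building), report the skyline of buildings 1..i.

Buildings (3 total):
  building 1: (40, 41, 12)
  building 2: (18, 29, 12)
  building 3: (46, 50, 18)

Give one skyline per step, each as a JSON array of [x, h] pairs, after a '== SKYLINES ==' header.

== SKYLINES ==
[[40,12],[41,0]]
[[18,12],[29,0],[40,12],[41,0]]
[[18,12],[29,0],[40,12],[41,0],[46,18],[50,0]]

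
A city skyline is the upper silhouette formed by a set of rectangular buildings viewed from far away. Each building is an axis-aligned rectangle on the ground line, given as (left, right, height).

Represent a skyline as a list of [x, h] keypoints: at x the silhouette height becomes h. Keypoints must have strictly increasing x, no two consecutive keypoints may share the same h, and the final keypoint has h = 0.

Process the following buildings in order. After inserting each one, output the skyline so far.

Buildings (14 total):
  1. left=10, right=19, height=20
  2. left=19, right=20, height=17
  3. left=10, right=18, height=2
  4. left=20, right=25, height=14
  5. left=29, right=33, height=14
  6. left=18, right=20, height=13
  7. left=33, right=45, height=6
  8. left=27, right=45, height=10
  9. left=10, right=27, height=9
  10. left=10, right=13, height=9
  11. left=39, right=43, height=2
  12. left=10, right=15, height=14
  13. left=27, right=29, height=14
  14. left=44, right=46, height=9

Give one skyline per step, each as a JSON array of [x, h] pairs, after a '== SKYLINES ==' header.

== SKYLINES ==
[[10,20],[19,0]]
[[10,20],[19,17],[20,0]]
[[10,20],[19,17],[20,0]]
[[10,20],[19,17],[20,14],[25,0]]
[[10,20],[19,17],[20,14],[25,0],[29,14],[33,0]]
[[10,20],[19,17],[20,14],[25,0],[29,14],[33,0]]
[[10,20],[19,17],[20,14],[25,0],[29,14],[33,6],[45,0]]
[[10,20],[19,17],[20,14],[25,0],[27,10],[29,14],[33,10],[45,0]]
[[10,20],[19,17],[20,14],[25,9],[27,10],[29,14],[33,10],[45,0]]
[[10,20],[19,17],[20,14],[25,9],[27,10],[29,14],[33,10],[45,0]]
[[10,20],[19,17],[20,14],[25,9],[27,10],[29,14],[33,10],[45,0]]
[[10,20],[19,17],[20,14],[25,9],[27,10],[29,14],[33,10],[45,0]]
[[10,20],[19,17],[20,14],[25,9],[27,14],[33,10],[45,0]]
[[10,20],[19,17],[20,14],[25,9],[27,14],[33,10],[45,9],[46,0]]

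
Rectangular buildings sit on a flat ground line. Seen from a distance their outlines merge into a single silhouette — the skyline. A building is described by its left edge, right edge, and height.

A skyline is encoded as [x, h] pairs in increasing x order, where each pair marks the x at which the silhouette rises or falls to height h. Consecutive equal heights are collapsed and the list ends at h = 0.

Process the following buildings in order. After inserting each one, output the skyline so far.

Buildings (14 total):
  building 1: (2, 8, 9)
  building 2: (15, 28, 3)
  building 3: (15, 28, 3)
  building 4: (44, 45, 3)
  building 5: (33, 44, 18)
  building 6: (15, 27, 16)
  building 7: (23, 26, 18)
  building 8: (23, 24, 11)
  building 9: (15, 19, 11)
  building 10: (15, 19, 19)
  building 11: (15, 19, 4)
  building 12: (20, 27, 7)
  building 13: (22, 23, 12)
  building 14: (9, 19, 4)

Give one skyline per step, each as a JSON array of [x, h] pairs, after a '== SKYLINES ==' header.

== SKYLINES ==
[[2,9],[8,0]]
[[2,9],[8,0],[15,3],[28,0]]
[[2,9],[8,0],[15,3],[28,0]]
[[2,9],[8,0],[15,3],[28,0],[44,3],[45,0]]
[[2,9],[8,0],[15,3],[28,0],[33,18],[44,3],[45,0]]
[[2,9],[8,0],[15,16],[27,3],[28,0],[33,18],[44,3],[45,0]]
[[2,9],[8,0],[15,16],[23,18],[26,16],[27,3],[28,0],[33,18],[44,3],[45,0]]
[[2,9],[8,0],[15,16],[23,18],[26,16],[27,3],[28,0],[33,18],[44,3],[45,0]]
[[2,9],[8,0],[15,16],[23,18],[26,16],[27,3],[28,0],[33,18],[44,3],[45,0]]
[[2,9],[8,0],[15,19],[19,16],[23,18],[26,16],[27,3],[28,0],[33,18],[44,3],[45,0]]
[[2,9],[8,0],[15,19],[19,16],[23,18],[26,16],[27,3],[28,0],[33,18],[44,3],[45,0]]
[[2,9],[8,0],[15,19],[19,16],[23,18],[26,16],[27,3],[28,0],[33,18],[44,3],[45,0]]
[[2,9],[8,0],[15,19],[19,16],[23,18],[26,16],[27,3],[28,0],[33,18],[44,3],[45,0]]
[[2,9],[8,0],[9,4],[15,19],[19,16],[23,18],[26,16],[27,3],[28,0],[33,18],[44,3],[45,0]]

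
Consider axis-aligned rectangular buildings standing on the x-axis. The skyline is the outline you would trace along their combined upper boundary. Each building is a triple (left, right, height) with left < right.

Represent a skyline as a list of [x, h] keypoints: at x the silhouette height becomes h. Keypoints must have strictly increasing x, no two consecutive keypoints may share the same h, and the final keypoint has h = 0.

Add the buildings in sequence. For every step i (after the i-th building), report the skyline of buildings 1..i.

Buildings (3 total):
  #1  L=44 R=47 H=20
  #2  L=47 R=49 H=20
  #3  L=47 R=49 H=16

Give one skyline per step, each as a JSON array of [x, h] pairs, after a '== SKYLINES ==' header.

== SKYLINES ==
[[44,20],[47,0]]
[[44,20],[49,0]]
[[44,20],[49,0]]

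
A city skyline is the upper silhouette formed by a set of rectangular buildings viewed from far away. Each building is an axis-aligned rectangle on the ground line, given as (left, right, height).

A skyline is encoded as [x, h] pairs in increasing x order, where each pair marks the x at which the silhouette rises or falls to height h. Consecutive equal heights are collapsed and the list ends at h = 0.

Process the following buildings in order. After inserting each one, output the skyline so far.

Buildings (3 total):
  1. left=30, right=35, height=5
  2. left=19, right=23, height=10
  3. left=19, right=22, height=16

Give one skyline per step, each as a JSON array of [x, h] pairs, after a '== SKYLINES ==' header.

== SKYLINES ==
[[30,5],[35,0]]
[[19,10],[23,0],[30,5],[35,0]]
[[19,16],[22,10],[23,0],[30,5],[35,0]]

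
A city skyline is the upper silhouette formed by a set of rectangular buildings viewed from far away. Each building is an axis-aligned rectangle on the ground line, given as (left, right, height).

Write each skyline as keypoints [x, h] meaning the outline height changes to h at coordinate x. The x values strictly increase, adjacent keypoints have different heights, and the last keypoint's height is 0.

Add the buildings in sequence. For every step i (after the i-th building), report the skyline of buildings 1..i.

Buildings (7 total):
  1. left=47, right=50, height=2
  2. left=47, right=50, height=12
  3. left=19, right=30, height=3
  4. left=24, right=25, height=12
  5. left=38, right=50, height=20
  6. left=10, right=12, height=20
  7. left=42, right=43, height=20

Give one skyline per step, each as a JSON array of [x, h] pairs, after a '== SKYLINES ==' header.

== SKYLINES ==
[[47,2],[50,0]]
[[47,12],[50,0]]
[[19,3],[30,0],[47,12],[50,0]]
[[19,3],[24,12],[25,3],[30,0],[47,12],[50,0]]
[[19,3],[24,12],[25,3],[30,0],[38,20],[50,0]]
[[10,20],[12,0],[19,3],[24,12],[25,3],[30,0],[38,20],[50,0]]
[[10,20],[12,0],[19,3],[24,12],[25,3],[30,0],[38,20],[50,0]]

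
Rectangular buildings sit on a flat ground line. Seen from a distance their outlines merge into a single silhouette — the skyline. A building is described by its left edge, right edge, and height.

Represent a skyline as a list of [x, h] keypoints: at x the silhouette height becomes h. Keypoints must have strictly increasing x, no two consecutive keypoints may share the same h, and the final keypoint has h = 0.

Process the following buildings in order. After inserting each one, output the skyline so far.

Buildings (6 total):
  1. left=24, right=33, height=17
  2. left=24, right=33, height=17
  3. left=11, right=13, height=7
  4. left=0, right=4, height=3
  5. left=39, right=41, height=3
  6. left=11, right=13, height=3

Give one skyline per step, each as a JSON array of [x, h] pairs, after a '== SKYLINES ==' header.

== SKYLINES ==
[[24,17],[33,0]]
[[24,17],[33,0]]
[[11,7],[13,0],[24,17],[33,0]]
[[0,3],[4,0],[11,7],[13,0],[24,17],[33,0]]
[[0,3],[4,0],[11,7],[13,0],[24,17],[33,0],[39,3],[41,0]]
[[0,3],[4,0],[11,7],[13,0],[24,17],[33,0],[39,3],[41,0]]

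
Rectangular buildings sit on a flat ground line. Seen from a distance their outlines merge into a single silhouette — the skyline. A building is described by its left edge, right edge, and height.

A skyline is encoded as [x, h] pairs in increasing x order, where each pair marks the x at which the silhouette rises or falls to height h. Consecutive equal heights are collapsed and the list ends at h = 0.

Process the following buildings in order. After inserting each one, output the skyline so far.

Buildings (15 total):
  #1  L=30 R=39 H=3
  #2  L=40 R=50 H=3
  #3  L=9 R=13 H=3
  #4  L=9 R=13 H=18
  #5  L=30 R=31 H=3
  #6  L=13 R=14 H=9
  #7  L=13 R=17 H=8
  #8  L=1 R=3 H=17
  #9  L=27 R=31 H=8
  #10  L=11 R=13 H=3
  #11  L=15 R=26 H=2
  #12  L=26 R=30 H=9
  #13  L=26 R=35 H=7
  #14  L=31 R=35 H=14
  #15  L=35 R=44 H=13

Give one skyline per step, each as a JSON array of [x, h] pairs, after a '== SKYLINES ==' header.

== SKYLINES ==
[[30,3],[39,0]]
[[30,3],[39,0],[40,3],[50,0]]
[[9,3],[13,0],[30,3],[39,0],[40,3],[50,0]]
[[9,18],[13,0],[30,3],[39,0],[40,3],[50,0]]
[[9,18],[13,0],[30,3],[39,0],[40,3],[50,0]]
[[9,18],[13,9],[14,0],[30,3],[39,0],[40,3],[50,0]]
[[9,18],[13,9],[14,8],[17,0],[30,3],[39,0],[40,3],[50,0]]
[[1,17],[3,0],[9,18],[13,9],[14,8],[17,0],[30,3],[39,0],[40,3],[50,0]]
[[1,17],[3,0],[9,18],[13,9],[14,8],[17,0],[27,8],[31,3],[39,0],[40,3],[50,0]]
[[1,17],[3,0],[9,18],[13,9],[14,8],[17,0],[27,8],[31,3],[39,0],[40,3],[50,0]]
[[1,17],[3,0],[9,18],[13,9],[14,8],[17,2],[26,0],[27,8],[31,3],[39,0],[40,3],[50,0]]
[[1,17],[3,0],[9,18],[13,9],[14,8],[17,2],[26,9],[30,8],[31,3],[39,0],[40,3],[50,0]]
[[1,17],[3,0],[9,18],[13,9],[14,8],[17,2],[26,9],[30,8],[31,7],[35,3],[39,0],[40,3],[50,0]]
[[1,17],[3,0],[9,18],[13,9],[14,8],[17,2],[26,9],[30,8],[31,14],[35,3],[39,0],[40,3],[50,0]]
[[1,17],[3,0],[9,18],[13,9],[14,8],[17,2],[26,9],[30,8],[31,14],[35,13],[44,3],[50,0]]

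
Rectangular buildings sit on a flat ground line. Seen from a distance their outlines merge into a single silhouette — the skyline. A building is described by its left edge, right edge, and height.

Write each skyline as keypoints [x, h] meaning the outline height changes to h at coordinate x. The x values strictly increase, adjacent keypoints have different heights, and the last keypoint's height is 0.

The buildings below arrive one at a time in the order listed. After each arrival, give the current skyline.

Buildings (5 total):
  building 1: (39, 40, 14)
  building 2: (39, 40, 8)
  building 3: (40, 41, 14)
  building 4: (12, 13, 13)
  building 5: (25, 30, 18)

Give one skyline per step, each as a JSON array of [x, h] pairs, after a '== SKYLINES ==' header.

== SKYLINES ==
[[39,14],[40,0]]
[[39,14],[40,0]]
[[39,14],[41,0]]
[[12,13],[13,0],[39,14],[41,0]]
[[12,13],[13,0],[25,18],[30,0],[39,14],[41,0]]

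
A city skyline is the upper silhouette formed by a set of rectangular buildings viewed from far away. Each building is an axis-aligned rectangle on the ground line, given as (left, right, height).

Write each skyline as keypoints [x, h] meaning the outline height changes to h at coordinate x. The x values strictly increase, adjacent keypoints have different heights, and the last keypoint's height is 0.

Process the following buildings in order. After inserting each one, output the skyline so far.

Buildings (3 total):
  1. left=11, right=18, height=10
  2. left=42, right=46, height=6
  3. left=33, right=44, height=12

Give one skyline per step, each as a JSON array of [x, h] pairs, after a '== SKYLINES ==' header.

== SKYLINES ==
[[11,10],[18,0]]
[[11,10],[18,0],[42,6],[46,0]]
[[11,10],[18,0],[33,12],[44,6],[46,0]]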